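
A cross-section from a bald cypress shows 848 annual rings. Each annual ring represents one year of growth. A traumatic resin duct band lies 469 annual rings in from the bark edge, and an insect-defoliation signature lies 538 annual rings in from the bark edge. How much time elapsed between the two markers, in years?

69 years

The two markers are separated by 538 − 469 = 69 annual rings.
At one annual ring per year, 69 years elapsed between them.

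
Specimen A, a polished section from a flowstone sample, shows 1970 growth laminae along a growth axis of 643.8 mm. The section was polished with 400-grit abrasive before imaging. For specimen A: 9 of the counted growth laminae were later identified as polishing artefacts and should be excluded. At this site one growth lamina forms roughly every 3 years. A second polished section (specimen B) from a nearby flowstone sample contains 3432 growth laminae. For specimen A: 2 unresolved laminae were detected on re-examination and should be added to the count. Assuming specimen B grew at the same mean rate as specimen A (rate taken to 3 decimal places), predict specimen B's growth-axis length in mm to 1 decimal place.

1122.3 mm

Specimen A: correcting the raw count gives 1970 − 9 + 2 = 1963 true growth laminae.
Specimen A: 1963 growth laminae at 3 years each span 1963 × 3 = 5889 years.
A: 643.8 mm over 5889 years gives 643.8 / 5889 ≈ 0.109 mm/year.
Specimen B: 3432 growth laminae at 3 years each span 3432 × 3 = 10296 years. B's length ≈ 0.109 × 10296 = 1122.3 mm.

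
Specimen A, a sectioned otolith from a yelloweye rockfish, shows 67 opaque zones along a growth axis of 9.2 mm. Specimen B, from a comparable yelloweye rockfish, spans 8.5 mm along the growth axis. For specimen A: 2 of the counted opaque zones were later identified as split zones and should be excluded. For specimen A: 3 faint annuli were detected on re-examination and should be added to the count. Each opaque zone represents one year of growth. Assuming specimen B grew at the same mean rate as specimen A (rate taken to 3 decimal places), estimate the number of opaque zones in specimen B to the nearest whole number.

63 opaque zones

Specimen A: true opaque zone count = 67 − 2 + 3 = 68.
A: 9.2 mm over 68 years gives 9.2 / 68 ≈ 0.135 mm per year.
For B, 8.5 / 0.135 = 62.96 years ≈ 63 opaque zones.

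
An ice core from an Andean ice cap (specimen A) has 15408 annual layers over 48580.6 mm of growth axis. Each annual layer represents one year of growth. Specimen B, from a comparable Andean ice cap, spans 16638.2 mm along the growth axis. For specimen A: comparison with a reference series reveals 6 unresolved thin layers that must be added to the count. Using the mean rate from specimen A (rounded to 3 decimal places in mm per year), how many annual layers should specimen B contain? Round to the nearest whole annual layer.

Specimen A: after corrections the count is 15408 + 6 = 15414 annual layers.
A: Mean rate = 48580.6 mm / 15414 years ≈ 3.152 mm/year.
Specimen B: 16638.2 mm / 3.152 mm per year = 5278.62 years ≈ 5279 annual layers.

5279 annual layers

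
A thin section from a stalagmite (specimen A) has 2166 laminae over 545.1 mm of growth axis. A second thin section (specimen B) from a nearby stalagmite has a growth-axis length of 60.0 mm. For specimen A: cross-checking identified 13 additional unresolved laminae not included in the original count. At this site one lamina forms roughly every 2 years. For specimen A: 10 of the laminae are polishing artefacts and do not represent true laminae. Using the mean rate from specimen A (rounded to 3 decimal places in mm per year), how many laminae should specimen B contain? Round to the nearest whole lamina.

Specimen A: correcting the raw count gives 2166 − 10 + 13 = 2169 true laminae.
Specimen A: multiplying by 2 years per lamina: 2169 × 2 = 4338 years.
A: Mean rate = 545.1 mm / 4338 years ≈ 0.126 mm/yr.
B spans 60.0 / 0.126 = 476.19 years; at 2 years per lamina that is 476.19 / 2 ≈ 238 laminae.

238 laminae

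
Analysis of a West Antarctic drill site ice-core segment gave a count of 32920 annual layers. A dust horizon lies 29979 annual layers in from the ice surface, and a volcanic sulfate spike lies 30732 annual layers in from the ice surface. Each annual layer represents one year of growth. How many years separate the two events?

Separation: 30732 − 29979 = 753 annual layers.
At one annual layer per year, 753 years elapsed between them.

753 yr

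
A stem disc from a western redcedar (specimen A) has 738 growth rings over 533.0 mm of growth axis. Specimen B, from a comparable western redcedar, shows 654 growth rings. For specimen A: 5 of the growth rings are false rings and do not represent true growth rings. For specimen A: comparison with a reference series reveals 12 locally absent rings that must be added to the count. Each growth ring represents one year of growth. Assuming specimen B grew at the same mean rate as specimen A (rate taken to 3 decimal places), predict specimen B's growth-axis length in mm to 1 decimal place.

467.6 mm

Specimen A: adjusted count: 738 − 5 + 12 = 745 growth rings.
A: 533.0 mm over 745 years gives 533.0 / 745 ≈ 0.715 mm per year.
Length of B = 0.715 × 654 = 467.6 mm.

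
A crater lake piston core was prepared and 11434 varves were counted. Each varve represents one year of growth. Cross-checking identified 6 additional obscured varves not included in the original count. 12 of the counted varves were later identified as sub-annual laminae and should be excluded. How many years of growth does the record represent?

11428 yr

Correcting the raw count gives 11434 − 12 + 6 = 11428 true varves.
At one varve per year, that is 11428 years.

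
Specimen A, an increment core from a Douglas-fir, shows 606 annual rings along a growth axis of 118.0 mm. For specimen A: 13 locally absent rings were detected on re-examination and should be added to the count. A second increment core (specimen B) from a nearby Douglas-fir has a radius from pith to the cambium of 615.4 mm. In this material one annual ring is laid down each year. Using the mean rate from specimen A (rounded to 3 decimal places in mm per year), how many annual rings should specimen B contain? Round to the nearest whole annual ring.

3222 annual rings

Specimen A: adjusted count: 606 + 13 = 619 annual rings.
A: Mean rate = 118.0 mm / 619 years ≈ 0.191 mm/year.
B spans 615.4 / 0.191 = 3221.99 years ≈ 3222 annual rings.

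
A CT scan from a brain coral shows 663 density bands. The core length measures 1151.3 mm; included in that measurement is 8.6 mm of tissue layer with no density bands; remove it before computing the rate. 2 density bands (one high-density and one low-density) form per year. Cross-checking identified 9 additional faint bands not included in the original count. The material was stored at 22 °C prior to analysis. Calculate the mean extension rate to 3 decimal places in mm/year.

3.401 mm/year

After corrections the count is 663 + 9 = 672 density bands.
With 2 density bands per year, 672 / 2 = 336 years.
Net length = 1151.3 − 8.6 = 1142.7 mm.
Extension rate ≈ 1142.7 / 336 = 3.401 mm/year.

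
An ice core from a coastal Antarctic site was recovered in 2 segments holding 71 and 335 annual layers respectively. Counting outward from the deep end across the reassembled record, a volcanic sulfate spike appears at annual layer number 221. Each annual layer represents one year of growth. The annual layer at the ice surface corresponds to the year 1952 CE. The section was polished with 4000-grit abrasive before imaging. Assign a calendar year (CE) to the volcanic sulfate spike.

Total annual layers = 71 + 335 = 406.
406 − 221 = 185 annual layers lie beyond the volcanic sulfate spike toward the ice surface.
1952 − 185 = 1767 CE.

1767 CE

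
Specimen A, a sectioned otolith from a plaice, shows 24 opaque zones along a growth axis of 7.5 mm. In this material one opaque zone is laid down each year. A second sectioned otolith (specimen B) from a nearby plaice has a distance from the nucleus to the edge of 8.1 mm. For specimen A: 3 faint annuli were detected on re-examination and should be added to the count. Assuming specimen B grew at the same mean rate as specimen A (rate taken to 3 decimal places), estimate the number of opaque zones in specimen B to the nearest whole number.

29 opaque zones

Specimen A: adjusted count: 24 + 3 = 27 opaque zones.
A: 7.5 mm over 27 years gives 7.5 / 27 ≈ 0.278 mm per year.
For B, 8.1 / 0.278 = 29.14 years ≈ 29 opaque zones.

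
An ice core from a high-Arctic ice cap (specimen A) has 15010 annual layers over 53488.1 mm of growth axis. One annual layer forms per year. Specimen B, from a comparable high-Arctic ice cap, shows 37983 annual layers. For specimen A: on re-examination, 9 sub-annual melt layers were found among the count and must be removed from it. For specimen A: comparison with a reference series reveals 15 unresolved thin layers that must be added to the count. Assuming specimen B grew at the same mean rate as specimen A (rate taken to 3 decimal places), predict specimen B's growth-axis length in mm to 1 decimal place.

Specimen A: after corrections the count is 15010 − 9 + 15 = 15016 annual layers.
A: Extension rate ≈ 53488.1 / 15016 = 3.562 mm/yr.
For B, 3.562 mm/year × 37983 years = 135295.4 mm.

135295.4 mm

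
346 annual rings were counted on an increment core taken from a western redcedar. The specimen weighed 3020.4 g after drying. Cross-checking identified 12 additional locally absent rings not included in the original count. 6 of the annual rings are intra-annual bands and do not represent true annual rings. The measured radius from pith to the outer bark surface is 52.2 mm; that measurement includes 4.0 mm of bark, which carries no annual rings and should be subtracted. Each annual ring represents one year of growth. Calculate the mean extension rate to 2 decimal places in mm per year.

0.14 mm per year

True annual ring count = 346 − 6 + 12 = 352.
Removing the 4.0 mm offcut leaves 52.2 − 4.0 = 48.2 mm.
Extension rate ≈ 48.2 / 352 = 0.14 mm per year.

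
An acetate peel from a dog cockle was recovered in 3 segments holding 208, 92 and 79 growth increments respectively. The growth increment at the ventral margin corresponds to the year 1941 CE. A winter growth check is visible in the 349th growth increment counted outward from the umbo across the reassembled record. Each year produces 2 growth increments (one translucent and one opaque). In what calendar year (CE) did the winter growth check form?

Total growth increments = 208 + 92 + 79 = 379.
379 − 349 = 30 growth increments lie beyond the winter growth check toward the ventral margin.
30 growth increments at 2 per year is 30 / 2 = 15 years.
Counting back 15 years from 1941 CE places the winter growth check in 1941 − 15 = 1926 CE.

1926 CE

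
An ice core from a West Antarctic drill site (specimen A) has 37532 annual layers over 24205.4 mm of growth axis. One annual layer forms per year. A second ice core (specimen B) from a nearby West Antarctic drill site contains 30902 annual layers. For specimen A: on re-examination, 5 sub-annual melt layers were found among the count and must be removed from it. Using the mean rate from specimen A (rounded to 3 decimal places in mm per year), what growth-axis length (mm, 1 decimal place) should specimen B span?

19931.8 mm

Specimen A: after corrections the count is 37532 − 5 = 37527 annual layers.
A: 24205.4 mm over 37527 years gives 24205.4 / 37527 ≈ 0.645 mm per year.
B's length ≈ 0.645 × 30902 = 19931.8 mm.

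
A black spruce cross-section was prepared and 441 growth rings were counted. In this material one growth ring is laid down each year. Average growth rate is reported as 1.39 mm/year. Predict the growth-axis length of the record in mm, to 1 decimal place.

The record spans 441 years at 1.39 mm per year.
Length ≈ 1.39 × 441 = 613.0 mm.

613.0 mm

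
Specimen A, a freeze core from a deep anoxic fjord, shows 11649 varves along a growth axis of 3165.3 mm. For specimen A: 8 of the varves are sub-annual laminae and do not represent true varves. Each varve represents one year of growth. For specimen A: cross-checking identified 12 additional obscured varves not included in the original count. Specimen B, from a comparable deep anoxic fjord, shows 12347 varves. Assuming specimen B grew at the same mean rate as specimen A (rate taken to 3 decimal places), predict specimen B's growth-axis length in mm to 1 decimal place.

3358.4 mm

Specimen A: true varve count = 11649 − 8 + 12 = 11653.
A: Mean rate = 3165.3 mm / 11653 years ≈ 0.272 mm per year.
Length of B = 0.272 × 12347 = 3358.4 mm.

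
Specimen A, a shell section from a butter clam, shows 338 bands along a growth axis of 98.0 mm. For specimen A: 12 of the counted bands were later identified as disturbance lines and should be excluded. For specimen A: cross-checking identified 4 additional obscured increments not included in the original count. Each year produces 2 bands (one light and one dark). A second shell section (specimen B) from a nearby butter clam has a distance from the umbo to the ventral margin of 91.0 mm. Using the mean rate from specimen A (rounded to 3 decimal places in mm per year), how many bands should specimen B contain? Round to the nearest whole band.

306 bands

Specimen A: after corrections the count is 338 − 12 + 4 = 330 bands.
Specimen A: with 2 bands per year, 330 / 2 = 165 years.
A: Extension rate ≈ 98.0 / 165 = 0.594 mm/year.
Specimen B: 91.0 mm / 0.594 mm per year = 153.20 years; at 2 bands per year that is 153.20 × 2 ≈ 306 bands.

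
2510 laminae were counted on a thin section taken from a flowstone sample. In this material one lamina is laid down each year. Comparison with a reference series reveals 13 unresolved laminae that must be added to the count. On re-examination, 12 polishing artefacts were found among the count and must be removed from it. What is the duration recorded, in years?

After corrections the count is 2510 − 12 + 13 = 2511 laminae.
With a one-to-one lamina periodicity this is 2511 years.

2511 yr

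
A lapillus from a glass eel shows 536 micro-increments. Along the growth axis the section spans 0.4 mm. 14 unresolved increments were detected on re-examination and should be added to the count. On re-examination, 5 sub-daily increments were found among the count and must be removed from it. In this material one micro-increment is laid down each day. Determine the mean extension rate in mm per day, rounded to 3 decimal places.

0.001 mm per day

Adjusted count: 536 − 5 + 14 = 545 micro-increments.
0.4 mm over 545 days gives 0.4 / 545 ≈ 0.001 mm per day.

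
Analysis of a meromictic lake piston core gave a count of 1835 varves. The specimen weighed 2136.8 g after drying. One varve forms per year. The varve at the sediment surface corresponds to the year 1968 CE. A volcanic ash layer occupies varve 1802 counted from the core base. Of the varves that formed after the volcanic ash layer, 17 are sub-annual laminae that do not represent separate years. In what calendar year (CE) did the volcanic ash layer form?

The volcanic ash layer sits at varve 1802 from the core base, so 1835 − 1802 = 33 varves formed after it.
Excluding 17 false varves: 33 − 17 = 16.
Counting back 16 years from 1968 CE places the volcanic ash layer in 1968 − 16 = 1952 CE.

1952 CE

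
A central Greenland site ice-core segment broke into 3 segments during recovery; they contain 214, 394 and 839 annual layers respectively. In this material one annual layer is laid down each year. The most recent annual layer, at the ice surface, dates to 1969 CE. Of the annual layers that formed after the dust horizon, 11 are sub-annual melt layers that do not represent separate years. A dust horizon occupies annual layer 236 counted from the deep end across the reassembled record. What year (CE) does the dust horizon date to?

Total annual layers = 214 + 394 + 839 = 1447.
1447 − 236 = 1211 annual layers lie beyond the dust horizon toward the ice surface.
Removing the 11 false annual layers leaves 1211 − 11 = 1200 true annual layers beyond the dust horizon.
1969 − 1200 = 769 CE.

769 CE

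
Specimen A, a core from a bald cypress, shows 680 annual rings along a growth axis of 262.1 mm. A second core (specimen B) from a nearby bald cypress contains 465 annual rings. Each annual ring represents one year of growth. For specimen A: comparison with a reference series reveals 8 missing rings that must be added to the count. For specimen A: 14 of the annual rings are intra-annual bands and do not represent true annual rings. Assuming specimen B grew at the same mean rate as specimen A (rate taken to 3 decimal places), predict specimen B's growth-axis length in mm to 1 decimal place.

180.9 mm

Specimen A: true annual ring count = 680 − 14 + 8 = 674.
A: 262.1 mm over 674 years gives 262.1 / 674 ≈ 0.389 mm/yr.
Length of B = 0.389 × 465 = 180.9 mm.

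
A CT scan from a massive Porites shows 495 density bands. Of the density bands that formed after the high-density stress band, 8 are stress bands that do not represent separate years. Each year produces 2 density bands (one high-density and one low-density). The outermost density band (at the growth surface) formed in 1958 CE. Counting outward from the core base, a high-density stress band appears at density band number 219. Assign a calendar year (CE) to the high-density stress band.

1824 CE

The high-density stress band sits at density band 219 from the core base, so 495 − 219 = 276 density bands formed after it.
Removing the 8 false density bands leaves 276 − 8 = 268 true density bands beyond the high-density stress band.
With 2 density bands per year, 268 / 2 = 134 years.
The density band at the growth surface is 1958 CE, so the high-density stress band dates to 1958 − 134 = 1824 CE.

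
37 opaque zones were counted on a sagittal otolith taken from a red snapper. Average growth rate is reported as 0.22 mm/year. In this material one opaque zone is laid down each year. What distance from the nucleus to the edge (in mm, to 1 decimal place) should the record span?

37 years of growth are recorded.
Length ≈ 0.22 × 37 = 8.1 mm.

8.1 mm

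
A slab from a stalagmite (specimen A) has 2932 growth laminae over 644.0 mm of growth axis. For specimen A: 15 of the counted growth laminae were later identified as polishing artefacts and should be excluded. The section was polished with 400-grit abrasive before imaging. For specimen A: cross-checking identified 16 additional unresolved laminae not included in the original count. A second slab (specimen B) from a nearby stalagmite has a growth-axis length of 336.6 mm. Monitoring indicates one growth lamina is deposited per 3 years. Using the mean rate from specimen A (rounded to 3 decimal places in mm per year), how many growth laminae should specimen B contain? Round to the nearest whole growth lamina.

1537 growth laminae

Specimen A: true growth lamina count = 2932 − 15 + 16 = 2933.
Specimen A: multiplying by 3 years per growth lamina: 2933 × 3 = 8799 years.
A: 644.0 mm over 8799 years gives 644.0 / 8799 ≈ 0.073 mm/yr.
For B, 336.6 / 0.073 = 4610.96 years; at 3 years per growth lamina that is 4610.96 / 3 ≈ 1537 growth laminae.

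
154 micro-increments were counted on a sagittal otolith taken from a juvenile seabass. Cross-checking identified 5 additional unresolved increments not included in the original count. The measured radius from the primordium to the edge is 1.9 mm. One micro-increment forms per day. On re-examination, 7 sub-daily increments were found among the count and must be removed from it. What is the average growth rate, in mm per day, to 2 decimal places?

After corrections the count is 154 − 7 + 5 = 152 micro-increments.
Extension rate ≈ 1.9 / 152 = 0.01 mm per day.

0.01 mm per day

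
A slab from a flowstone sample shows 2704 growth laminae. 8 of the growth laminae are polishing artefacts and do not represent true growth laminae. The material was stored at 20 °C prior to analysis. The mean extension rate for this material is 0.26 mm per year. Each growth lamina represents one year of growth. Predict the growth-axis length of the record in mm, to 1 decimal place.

Correcting the raw count gives 2704 − 8 = 2696 true growth laminae.
Predicted length = 0.26 mm/year × 2696 years = 701.0 mm.

701.0 mm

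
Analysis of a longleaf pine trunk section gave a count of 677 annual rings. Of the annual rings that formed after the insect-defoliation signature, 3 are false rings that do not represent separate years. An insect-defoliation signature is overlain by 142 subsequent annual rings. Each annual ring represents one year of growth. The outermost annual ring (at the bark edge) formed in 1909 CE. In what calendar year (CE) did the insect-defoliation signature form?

1770 CE

142 annual rings formed after the insect-defoliation signature.
142 − 3 false = 139 true annual rings after the insect-defoliation signature.
Counting back 139 years from 1909 CE places the insect-defoliation signature in 1909 − 139 = 1770 CE.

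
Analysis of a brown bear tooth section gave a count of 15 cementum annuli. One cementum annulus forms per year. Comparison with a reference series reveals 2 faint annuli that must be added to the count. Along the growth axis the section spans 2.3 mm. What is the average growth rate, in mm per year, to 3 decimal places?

Adjusted count: 15 + 2 = 17 cementum annuli.
Mean rate = 2.3 mm / 17 years ≈ 0.135 mm per year.

0.135 mm per year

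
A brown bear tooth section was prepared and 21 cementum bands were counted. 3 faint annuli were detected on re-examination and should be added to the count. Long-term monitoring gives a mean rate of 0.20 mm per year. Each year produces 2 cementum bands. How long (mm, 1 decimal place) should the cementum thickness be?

Adjusted count: 21 + 3 = 24 cementum bands.
With 2 cementum bands per year, 24 / 2 = 12 years.
12 years at 0.20 mm/year gives 0.20 × 12 = 2.4 mm.

2.4 mm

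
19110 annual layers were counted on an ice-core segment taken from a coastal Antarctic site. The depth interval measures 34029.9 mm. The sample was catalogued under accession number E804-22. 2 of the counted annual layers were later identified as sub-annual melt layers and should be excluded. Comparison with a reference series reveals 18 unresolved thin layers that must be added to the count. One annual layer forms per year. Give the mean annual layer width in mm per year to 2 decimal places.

Adjusted count: 19110 − 2 + 18 = 19126 annual layers.
Mean rate = 34029.9 mm / 19126 years ≈ 1.78 mm per year.

1.78 mm per year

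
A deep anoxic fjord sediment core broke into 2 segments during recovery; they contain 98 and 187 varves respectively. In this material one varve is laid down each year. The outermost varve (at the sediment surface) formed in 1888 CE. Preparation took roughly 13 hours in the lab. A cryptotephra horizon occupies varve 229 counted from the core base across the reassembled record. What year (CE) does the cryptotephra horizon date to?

Total varves = 98 + 187 = 285.
The cryptotephra horizon sits at varve 229 from the core base, so 285 − 229 = 56 varves formed after it.
The varve at the sediment surface is 1888 CE, so the cryptotephra horizon dates to 1888 − 56 = 1832 CE.

1832 CE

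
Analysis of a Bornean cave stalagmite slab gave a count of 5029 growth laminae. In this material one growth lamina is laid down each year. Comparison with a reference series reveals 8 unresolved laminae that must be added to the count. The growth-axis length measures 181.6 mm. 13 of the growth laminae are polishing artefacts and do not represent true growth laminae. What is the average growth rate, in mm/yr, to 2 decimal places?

0.04 mm/yr

True growth lamina count = 5029 − 13 + 8 = 5024.
181.6 mm over 5024 years gives 181.6 / 5024 ≈ 0.04 mm/yr.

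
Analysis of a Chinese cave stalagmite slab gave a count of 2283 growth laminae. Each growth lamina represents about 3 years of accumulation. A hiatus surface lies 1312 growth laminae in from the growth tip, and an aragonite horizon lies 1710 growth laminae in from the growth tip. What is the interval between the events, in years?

1194 years

1710 − 1312 = 398 growth laminae lie between the two events.
398 growth laminae at 3 years each span 398 × 3 = 1194 years.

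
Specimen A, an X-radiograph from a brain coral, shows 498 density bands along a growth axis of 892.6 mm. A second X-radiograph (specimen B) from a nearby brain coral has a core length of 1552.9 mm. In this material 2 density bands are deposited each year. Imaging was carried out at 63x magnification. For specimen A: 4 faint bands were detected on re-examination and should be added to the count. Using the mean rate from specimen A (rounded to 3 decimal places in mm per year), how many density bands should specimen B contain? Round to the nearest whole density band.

Specimen A: true density band count = 498 + 4 = 502.
Specimen A: 502 density bands at 2 per year is 502 / 2 = 251 years.
A: Extension rate ≈ 892.6 / 251 = 3.556 mm/yr.
Specimen B: 1552.9 mm / 3.556 mm per year = 436.70 years; at 2 density bands per year that is 436.70 × 2 ≈ 873 density bands.

873 density bands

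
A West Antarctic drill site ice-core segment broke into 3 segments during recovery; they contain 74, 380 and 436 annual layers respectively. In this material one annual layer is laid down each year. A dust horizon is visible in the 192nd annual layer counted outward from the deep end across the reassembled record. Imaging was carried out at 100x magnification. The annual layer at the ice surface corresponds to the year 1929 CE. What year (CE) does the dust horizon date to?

Total annual layers = 74 + 380 + 436 = 890.
Between annual layer 192 and the ice surface there are 890 − 192 = 698 annual layers.
1929 − 698 = 1231 CE.

1231 CE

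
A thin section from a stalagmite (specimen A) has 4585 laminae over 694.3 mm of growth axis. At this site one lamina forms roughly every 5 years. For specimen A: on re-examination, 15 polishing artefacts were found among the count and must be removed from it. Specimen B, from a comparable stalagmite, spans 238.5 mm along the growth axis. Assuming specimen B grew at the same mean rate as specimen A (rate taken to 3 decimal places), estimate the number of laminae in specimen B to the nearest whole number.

1590 laminae

Specimen A: true lamina count = 4585 − 15 = 4570.
Specimen A: multiplying by 5 years per lamina: 4570 × 5 = 22850 years.
A: Mean rate = 694.3 mm / 22850 years ≈ 0.030 mm/yr.
B spans 238.5 / 0.030 = 7950.00 years; at 5 years per lamina that is 7950.00 / 5 ≈ 1590 laminae.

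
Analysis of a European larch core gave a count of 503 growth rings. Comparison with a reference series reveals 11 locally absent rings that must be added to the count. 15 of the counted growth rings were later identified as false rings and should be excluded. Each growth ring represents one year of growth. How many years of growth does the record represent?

Adjusted count: 503 − 15 + 11 = 499 growth rings.
At one growth ring per year, that is 499 years.

499 yr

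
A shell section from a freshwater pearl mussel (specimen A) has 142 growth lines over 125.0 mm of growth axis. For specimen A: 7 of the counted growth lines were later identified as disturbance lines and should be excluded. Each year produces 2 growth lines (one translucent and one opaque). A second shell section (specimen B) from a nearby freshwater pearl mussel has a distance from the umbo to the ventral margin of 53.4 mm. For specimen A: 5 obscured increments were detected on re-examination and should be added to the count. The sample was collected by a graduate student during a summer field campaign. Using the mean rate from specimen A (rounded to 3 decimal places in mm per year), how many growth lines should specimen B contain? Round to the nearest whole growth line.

Specimen A: true growth line count = 142 − 7 + 5 = 140.
Specimen A: 140 growth lines at 2 per year is 140 / 2 = 70 years.
A: Extension rate ≈ 125.0 / 70 = 1.786 mm per year.
For B, 53.4 / 1.786 = 29.90 years; at 2 growth lines per year that is 29.90 × 2 ≈ 60 growth lines.

60 growth lines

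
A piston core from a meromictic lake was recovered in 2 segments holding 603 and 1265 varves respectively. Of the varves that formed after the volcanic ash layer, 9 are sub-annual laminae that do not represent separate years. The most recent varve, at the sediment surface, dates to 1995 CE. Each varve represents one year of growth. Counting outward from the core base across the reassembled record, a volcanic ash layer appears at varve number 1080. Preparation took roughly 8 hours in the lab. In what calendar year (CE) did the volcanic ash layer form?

Total varves = 603 + 1265 = 1868.
The volcanic ash layer sits at varve 1080 from the core base, so 1868 − 1080 = 788 varves formed after it.
788 − 9 false = 779 true varves after the volcanic ash layer.
1995 − 779 = 1216 CE.

1216 CE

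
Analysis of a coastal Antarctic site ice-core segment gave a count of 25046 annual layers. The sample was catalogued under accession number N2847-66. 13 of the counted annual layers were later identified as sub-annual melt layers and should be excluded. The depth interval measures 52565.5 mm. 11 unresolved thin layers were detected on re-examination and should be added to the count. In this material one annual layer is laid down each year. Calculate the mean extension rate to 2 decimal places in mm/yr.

Adjusted count: 25046 − 13 + 11 = 25044 annual layers.
Mean rate = 52565.5 mm / 25044 years ≈ 2.10 mm/yr.

2.10 mm/yr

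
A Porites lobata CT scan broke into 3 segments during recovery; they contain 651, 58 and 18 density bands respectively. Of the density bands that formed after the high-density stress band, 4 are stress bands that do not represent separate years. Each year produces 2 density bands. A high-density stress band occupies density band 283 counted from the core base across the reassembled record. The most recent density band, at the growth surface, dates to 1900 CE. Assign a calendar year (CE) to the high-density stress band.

Total density bands = 651 + 58 + 18 = 727.
The high-density stress band sits at density band 283 from the core base, so 727 − 283 = 444 density bands formed after it.
Removing the 4 false density bands leaves 444 − 4 = 440 true density bands beyond the high-density stress band.
With 2 density bands per year, 440 / 2 = 220 years.
Counting back 220 years from 1900 CE places the high-density stress band in 1900 − 220 = 1680 CE.

1680 CE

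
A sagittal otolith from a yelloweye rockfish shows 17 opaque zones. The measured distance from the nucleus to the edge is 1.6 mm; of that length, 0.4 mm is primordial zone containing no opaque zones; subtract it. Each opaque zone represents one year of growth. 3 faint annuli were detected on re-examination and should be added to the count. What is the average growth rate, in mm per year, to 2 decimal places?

0.06 mm per year

True opaque zone count = 17 + 3 = 20.
Removing the 0.4 mm offcut leaves 1.6 − 0.4 = 1.2 mm.
Extension rate ≈ 1.2 / 20 = 0.06 mm per year.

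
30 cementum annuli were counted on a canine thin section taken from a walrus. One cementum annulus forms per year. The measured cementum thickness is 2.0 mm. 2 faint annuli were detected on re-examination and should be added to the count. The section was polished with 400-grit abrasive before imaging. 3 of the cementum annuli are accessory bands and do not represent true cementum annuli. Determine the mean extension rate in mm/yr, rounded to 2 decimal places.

0.07 mm/yr

True cementum annulus count = 30 − 3 + 2 = 29.
Mean rate = 2.0 mm / 29 years ≈ 0.07 mm/yr.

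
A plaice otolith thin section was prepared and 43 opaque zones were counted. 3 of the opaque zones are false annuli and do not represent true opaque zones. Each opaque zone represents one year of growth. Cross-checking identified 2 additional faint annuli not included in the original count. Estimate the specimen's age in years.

42 yr

True opaque zone count = 43 − 3 + 2 = 42.
One opaque zone per year makes the duration 42 years.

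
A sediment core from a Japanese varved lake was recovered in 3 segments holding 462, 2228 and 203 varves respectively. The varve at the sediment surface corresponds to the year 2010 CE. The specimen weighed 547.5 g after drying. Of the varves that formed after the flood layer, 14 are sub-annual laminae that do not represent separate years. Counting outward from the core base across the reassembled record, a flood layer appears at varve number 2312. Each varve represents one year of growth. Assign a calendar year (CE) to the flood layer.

Total varves = 462 + 2228 + 203 = 2893.
2893 − 2312 = 581 varves lie beyond the flood layer toward the sediment surface.
Excluding 14 false varves: 581 − 14 = 567.
2010 − 567 = 1443 CE.

1443 CE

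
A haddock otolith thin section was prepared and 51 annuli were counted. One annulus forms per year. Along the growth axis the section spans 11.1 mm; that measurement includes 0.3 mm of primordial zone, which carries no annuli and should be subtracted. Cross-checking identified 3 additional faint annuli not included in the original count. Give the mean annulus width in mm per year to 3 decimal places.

Correcting the raw count gives 51 + 3 = 54 true annuli.
Removing the 0.3 mm offcut leaves 11.1 − 0.3 = 10.8 mm.
Extension rate ≈ 10.8 / 54 = 0.200 mm per year.

0.200 mm per year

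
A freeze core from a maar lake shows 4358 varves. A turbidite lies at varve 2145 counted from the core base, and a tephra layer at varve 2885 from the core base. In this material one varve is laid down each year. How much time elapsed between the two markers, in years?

The two markers are separated by 2885 − 2145 = 740 varves.
One varve per year makes the interval 740 years.

740 years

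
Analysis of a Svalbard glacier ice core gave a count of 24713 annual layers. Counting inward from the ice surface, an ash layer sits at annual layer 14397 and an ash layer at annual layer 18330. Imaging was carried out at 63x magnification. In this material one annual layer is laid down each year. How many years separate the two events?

3933 years

18330 − 14397 = 3933 annual layers lie between the two events.
One annual layer per year makes the interval 3933 years.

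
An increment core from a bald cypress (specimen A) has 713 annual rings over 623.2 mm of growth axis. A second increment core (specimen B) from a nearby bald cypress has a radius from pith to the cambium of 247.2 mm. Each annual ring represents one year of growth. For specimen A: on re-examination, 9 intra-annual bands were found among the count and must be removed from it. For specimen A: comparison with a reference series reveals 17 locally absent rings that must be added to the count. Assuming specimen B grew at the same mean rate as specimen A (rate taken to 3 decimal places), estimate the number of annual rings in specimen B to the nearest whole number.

Specimen A: correcting the raw count gives 713 − 9 + 17 = 721 true annual rings.
A: Mean rate = 623.2 mm / 721 years ≈ 0.864 mm/yr.
B spans 247.2 / 0.864 = 286.11 years ≈ 286 annual rings.

286 annual rings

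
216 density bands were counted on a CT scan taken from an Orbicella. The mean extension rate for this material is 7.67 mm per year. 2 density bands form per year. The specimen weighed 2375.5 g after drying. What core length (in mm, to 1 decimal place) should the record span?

With 2 density bands per year, 216 / 2 = 108 years.
108 years at 7.67 mm/year gives 7.67 × 108 = 828.4 mm.

828.4 mm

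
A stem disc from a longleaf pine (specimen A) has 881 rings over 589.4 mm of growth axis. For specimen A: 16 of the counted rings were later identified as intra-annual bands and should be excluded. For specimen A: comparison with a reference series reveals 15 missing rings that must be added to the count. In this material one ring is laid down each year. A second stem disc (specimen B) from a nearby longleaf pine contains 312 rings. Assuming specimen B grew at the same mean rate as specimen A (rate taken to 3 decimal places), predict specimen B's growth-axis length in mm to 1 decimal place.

Specimen A: true ring count = 881 − 16 + 15 = 880.
A: Mean rate = 589.4 mm / 880 years ≈ 0.670 mm/yr.
Length of B = 0.670 × 312 = 209.0 mm.

209.0 mm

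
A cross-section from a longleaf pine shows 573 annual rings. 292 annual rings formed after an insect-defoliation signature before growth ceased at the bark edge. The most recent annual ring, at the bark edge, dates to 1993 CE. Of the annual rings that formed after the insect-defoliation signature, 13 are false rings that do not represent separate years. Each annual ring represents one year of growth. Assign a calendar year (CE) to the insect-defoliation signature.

1714 CE

There are 292 annual rings younger than the insect-defoliation signature.
292 − 13 false = 279 true annual rings after the insect-defoliation signature.
The annual ring at the bark edge is 1993 CE, so the insect-defoliation signature dates to 1993 − 279 = 1714 CE.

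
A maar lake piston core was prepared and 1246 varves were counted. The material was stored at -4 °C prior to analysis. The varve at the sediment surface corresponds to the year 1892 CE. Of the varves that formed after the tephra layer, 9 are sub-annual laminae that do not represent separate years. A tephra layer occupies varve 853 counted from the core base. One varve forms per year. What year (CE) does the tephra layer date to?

1246 − 853 = 393 varves lie beyond the tephra layer toward the sediment surface.
Removing the 9 false varves leaves 393 − 9 = 384 true varves beyond the tephra layer.
The varve at the sediment surface is 1892 CE, so the tephra layer dates to 1892 − 384 = 1508 CE.

1508 CE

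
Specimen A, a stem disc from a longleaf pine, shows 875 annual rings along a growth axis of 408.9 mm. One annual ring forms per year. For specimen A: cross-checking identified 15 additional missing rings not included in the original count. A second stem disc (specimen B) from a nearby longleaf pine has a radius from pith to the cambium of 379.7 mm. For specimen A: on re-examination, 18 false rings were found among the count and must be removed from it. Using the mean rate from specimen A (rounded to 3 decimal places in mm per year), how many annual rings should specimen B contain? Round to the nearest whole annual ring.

810 annual rings

Specimen A: adjusted count: 875 − 18 + 15 = 872 annual rings.
A: 408.9 mm over 872 years gives 408.9 / 872 ≈ 0.469 mm/year.
B spans 379.7 / 0.469 = 809.59 years ≈ 810 annual rings.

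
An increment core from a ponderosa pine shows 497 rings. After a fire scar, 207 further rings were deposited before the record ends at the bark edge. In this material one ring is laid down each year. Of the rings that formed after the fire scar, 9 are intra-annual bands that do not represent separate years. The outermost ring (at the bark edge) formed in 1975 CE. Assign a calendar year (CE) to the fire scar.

207 rings post-date the fire scar.
Excluding 9 false rings: 207 − 9 = 198.
The ring at the bark edge is 1975 CE, so the fire scar dates to 1975 − 198 = 1777 CE.

1777 CE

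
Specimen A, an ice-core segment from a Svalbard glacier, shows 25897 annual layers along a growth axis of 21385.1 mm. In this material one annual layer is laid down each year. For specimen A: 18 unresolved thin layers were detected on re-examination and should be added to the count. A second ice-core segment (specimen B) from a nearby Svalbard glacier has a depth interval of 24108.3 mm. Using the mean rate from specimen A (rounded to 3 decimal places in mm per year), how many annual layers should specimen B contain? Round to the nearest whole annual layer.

Specimen A: true annual layer count = 25897 + 18 = 25915.
A: Extension rate ≈ 21385.1 / 25915 = 0.825 mm/yr.
Specimen B: 24108.3 mm / 0.825 mm per year = 29222.18 years ≈ 29222 annual layers.

29222 annual layers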